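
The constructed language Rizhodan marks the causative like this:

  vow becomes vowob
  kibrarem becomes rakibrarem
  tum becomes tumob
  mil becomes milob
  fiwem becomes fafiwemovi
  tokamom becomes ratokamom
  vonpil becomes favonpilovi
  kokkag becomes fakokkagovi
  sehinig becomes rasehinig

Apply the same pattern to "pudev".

mil and vonpil both end in -l yet inflect differently (milob, favonpilovi), so the final letter is not what conditions the rule; the number of vowels is.
"pudev" has 2 vowels. The stems with 2 vowels (vonpil → favonpilovi, fiwem → fafiwemovi, kokkag → fakokkagovi) add fa- … -ovi around the stem.
The other patterns: stems with 1 vowel add -ob; stems with 3 vowels add the prefix ra-.
So pudev → fapudevovi.

fapudevovi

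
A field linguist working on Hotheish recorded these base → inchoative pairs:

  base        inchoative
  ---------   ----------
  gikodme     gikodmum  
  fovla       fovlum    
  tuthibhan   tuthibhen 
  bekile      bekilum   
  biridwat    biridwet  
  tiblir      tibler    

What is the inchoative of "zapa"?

"zapa" ends in a vowel. The stems ending in a vowel (gikodme → gikodmum, bekile → bekilum, fovla → fovlum) drop the final letter and add -um.
The other pattern: stems ending in a consonant change the last vowel to 'e'.
So zapa → zapum.

zapum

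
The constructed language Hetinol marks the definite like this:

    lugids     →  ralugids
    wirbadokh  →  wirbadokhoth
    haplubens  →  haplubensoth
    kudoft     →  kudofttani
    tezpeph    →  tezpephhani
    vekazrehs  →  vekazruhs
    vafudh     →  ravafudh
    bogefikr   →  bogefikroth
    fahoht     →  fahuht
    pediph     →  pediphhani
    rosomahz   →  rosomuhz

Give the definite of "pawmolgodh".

rapawmolgodh

"pawmolgodh" has second-to-last letter 'd'. The stems whose second-to-last letter is 'd' (vafudh → ravafudh, lugids → ralugids) add the prefix ra-.
The other patterns: stems whose second-to-last letter is 'k' or 'n' add -oth; stems whose second-to-last letter is 'h' change the last vowel to 'u'; stems whose second-to-last letter is 'f' or 'p' double the final consonant and add -ani.
So pawmolgodh → rapawmolgodh.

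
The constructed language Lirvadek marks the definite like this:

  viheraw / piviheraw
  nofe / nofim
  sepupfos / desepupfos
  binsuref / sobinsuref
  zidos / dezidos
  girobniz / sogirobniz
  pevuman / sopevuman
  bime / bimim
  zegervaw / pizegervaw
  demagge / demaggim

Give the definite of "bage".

bagim

zegervaw and pevuman both have last vowel 'a' yet inflect differently (pizegervaw, sopevuman), so the last vowel is not what conditions the rule; the final letter is.
"bage" ends in -e. The stems ending in -e (nofe → nofim, bime → bimim, demagge → demaggim) drop the final letter and add -im.
So bage → bagim.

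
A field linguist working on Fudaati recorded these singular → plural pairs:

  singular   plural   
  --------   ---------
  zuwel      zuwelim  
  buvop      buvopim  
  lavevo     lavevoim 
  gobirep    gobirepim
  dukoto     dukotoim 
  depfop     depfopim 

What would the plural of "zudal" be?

Every pair shown (zuwel → zuwelim, buvop → buvopim, lavevo → lavevoim, …) follows the same rule: add -im.
So zudal → zudalim.

zudalim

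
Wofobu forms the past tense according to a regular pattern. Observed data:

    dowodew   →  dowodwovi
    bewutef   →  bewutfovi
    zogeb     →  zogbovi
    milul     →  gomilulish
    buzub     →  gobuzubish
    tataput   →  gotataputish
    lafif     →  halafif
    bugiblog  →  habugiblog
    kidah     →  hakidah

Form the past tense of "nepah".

zogeb and buzub both end in -b yet inflect differently (zogbovi, gobuzubish), so the final letter is not what conditions the rule; the last vowel is.
"nepah" has last vowel 'a'. The one such stem in the data (kidah → hakidah) adds the prefix ha-, so the same rule applies.
The other patterns: stems whose last vowel is 'e' delete the last vowel and add -ovi; stems whose last vowel is 'u' add go- … -ish around the stem.
So nepah → hanepah.

hanepah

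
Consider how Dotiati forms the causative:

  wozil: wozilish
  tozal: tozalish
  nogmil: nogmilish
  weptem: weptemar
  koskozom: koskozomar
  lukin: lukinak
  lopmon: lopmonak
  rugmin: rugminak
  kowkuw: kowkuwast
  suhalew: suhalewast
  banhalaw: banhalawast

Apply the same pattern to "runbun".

wozil and lukin both have last vowel 'i' yet inflect differently (wozilish, lukinak), so the last vowel is not what conditions the rule; the final letter is.
"runbun" ends in -n. The stems ending in -n (lukin → lukinak, lopmon → lopmonak, rugmin → rugminak) add -ak.
The other patterns: stems ending in -l add -ish; stems ending in -m add -ar; stems ending in -w add -ast.
So runbun → runbunak.

runbunak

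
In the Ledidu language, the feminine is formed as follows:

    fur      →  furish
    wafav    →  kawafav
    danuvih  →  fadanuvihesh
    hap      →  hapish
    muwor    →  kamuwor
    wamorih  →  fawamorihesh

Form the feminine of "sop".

"sop" has 1 vowel. The stems with 1 vowel (hap → hapish, fur → furish) add -ish.
The other patterns: stems with 2 vowels add the prefix ka-; stems with 3 vowels add fa- … -esh around the stem.
So sop → sopish.

sopish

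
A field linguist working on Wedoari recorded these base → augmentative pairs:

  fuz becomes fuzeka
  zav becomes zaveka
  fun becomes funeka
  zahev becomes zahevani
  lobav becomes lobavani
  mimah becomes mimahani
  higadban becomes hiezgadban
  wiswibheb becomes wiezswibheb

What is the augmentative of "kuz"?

"kuz" has 1 vowel. The stems with 1 vowel (fuz → fuzeka, zav → zaveka, fun → funeka) add -eka.
The other patterns: stems with 2 vowels add -ani; stems with 3 vowels insert -ez- after the first vowel.
So kuz → kuzeka.

kuzeka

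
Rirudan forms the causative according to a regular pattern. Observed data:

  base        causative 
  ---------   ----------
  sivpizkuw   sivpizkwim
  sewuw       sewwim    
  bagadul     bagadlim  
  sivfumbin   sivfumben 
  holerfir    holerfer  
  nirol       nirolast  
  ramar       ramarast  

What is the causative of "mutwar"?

"mutwar" has last vowel 'a'. The one such stem in the data (ramar → ramarast) adds -ast, so the same rule applies.
The other patterns: stems whose last vowel is 'u' delete the last vowel and add -im; stems whose last vowel is 'i' change the last vowel to 'e'.
So mutwar → mutwarast.

mutwarast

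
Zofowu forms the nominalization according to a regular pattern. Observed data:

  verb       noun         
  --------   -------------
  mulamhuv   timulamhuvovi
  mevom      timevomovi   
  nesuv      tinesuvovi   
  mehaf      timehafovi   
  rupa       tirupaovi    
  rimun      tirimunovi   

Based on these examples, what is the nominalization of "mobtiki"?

timobtikiovi

Every pair shown (mulamhuv → timulamhuvovi, mevom → timevomovi, nesuv → tinesuvovi, …) follows the same rule: add ti- … -ovi around the stem.
So mobtiki → timobtikiovi.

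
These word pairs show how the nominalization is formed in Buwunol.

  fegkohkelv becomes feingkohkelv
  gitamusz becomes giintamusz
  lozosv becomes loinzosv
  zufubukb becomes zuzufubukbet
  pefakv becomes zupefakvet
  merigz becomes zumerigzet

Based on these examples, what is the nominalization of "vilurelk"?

viinlurelk

"vilurelk" has second-to-last letter 'l'. The one such stem in the data (fegkohkelv → feingkohkelv) inserts -in- after the first vowel (as do gitamusz, lozosv), so the same rule applies.
So vilurelk → viinlurelk.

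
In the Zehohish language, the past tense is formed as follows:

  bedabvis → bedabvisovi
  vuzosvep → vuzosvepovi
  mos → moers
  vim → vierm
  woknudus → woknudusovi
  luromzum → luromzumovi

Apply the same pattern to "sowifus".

sowifusovi

"sowifus" has 3 vowels. The stems with 3 vowels (luromzum → luromzumovi, vuzosvep → vuzosvepovi, bedabvis → bedabvisovi) add -ovi.
The other pattern: stems with 1 vowel insert -er- after the first vowel.
So sowifus → sowifusovi.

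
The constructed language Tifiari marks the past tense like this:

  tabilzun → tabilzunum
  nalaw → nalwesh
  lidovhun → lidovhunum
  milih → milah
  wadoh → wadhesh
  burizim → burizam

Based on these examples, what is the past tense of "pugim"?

pugam

"pugim" has last vowel 'i'. The stems whose last vowel is 'i' (burizim → burizam, milih → milah) change the last vowel to 'a'.
So pugim → pugam.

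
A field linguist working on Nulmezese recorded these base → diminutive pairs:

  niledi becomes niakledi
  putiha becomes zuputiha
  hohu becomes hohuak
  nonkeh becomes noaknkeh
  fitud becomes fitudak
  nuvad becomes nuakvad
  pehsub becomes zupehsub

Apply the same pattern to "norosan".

noakrosan

"norosan" begins with n-. The stems beginning with n- (niledi → niakledi, nuvad → nuakvad, nonkeh → noaknkeh) insert -ak- after the first vowel.
So norosan → noakrosan.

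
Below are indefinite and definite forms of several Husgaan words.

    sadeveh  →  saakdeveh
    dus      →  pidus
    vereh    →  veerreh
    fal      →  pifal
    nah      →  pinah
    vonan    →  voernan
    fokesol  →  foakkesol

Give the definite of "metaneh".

meaktaneh

nah and vereh both end in -h yet inflect differently (pinah, veerreh), so the final letter is not what conditions the rule; the number of vowels is.
"metaneh" has 3 vowels. The stems with 3 vowels (sadeveh → saakdeveh, fokesol → foakkesol) insert -ak- after the first vowel.
So metaneh → meaktaneh.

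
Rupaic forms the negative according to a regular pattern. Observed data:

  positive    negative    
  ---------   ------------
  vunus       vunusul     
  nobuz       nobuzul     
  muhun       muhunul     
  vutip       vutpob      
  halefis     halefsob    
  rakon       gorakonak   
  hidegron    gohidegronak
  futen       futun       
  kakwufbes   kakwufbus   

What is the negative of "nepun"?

"nepun" has last vowel 'u'. The stems whose last vowel is 'u' (vunus → vunusul, nobuz → nobuzul, muhun → muhunul) add -ul.
The other patterns: stems whose last vowel is 'i' delete the last vowel and add -ob; stems whose last vowel is 'o' add go- … -ak around the stem; stems whose last vowel is 'e' change the last vowel to 'u'.
So nepun → nepunul.

nepunul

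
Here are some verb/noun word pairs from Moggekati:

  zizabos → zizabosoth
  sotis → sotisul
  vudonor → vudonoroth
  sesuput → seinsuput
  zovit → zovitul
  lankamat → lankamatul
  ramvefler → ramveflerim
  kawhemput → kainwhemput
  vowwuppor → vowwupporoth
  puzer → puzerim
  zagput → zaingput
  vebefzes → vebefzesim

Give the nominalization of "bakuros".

"bakuros" has last vowel 'o'. The stems whose last vowel is 'o' (vowwuppor → vowwupporoth, vudonor → vudonoroth, zizabos → zizabosoth) add -oth.
So bakuros → bakurosoth.

bakurosoth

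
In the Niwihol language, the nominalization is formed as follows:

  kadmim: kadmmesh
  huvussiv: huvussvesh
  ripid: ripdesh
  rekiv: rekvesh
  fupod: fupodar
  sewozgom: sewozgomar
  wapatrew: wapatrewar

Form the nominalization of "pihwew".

ripid and fupod both end in -d yet inflect differently (ripdesh, fupodar), so the final letter is not what conditions the rule; the last vowel is.
"pihwew" has last vowel 'e'. The one such stem in the data (wapatrew → wapatrewar) adds -ar, so the same rule applies.
So pihwew → pihwewar.

pihwewar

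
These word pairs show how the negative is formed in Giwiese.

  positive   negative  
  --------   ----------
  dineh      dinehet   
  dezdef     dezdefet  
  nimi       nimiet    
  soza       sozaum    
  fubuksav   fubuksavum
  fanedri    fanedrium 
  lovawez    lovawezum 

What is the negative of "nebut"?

nebutet

"nebut" begins with n-. The one such stem in the data (nimi → nimiet) adds -et, so the same rule applies.
The other pattern: stems beginning with f-, l- or s- add -um.
So nebut → nebutet.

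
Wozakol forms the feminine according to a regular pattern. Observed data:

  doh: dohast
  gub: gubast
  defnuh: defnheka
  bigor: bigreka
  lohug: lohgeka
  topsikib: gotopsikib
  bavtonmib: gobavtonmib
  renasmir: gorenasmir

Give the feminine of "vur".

doh and defnuh both end in -h yet inflect differently (dohast, defnheka), so the final letter is not what conditions the rule; the number of vowels is.
"vur" has 1 vowel. The stems with 1 vowel (doh → dohast, gub → gubast) add -ast.
So vur → vurast.

vurast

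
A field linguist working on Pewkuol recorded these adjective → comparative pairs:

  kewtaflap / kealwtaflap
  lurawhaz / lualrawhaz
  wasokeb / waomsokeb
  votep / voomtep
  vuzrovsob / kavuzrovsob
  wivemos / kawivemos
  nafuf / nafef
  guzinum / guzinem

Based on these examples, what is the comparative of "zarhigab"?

"zarhigab" has last vowel 'a'. The stems whose last vowel is 'a' (kewtaflap → kealwtaflap, lurawhaz → lualrawhaz) insert -al- after the first vowel.
So zarhigab → zaalrhigab.

zaalrhigab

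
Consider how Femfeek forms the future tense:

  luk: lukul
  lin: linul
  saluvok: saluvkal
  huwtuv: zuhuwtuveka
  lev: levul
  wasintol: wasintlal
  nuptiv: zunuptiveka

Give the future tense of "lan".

"lan" has 1 vowel. The stems with 1 vowel (luk → lukul, lin → linul, lev → levul) add -ul.
The other patterns: stems with 2 vowels add zu- … -eka around the stem; stems with 3 vowels delete the last vowel and add -al.
So lan → lanul.

lanul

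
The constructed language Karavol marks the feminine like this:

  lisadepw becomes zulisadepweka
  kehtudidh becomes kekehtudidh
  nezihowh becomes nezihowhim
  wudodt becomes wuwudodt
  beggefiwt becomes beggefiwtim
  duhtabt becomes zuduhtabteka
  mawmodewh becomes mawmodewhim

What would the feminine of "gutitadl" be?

gugutitadl

"gutitadl" has second-to-last letter 'd'. The stems whose second-to-last letter is 'd' (wudodt → wuwudodt, kehtudidh → kekehtudidh) repeat the first consonant+vowel as a prefix.
The other patterns: stems whose second-to-last letter is 'w' add -im; stems whose second-to-last letter is 'b' or 'p' add zu- … -eka around the stem.
So gutitadl → gugutitadl.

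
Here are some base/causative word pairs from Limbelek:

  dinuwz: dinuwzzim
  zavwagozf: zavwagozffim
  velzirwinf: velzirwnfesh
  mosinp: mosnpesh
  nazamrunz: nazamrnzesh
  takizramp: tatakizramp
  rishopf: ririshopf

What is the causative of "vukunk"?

vuknkesh

zavwagozf and velzirwinf both end in -f yet inflect differently (zavwagozffim, velzirwnfesh), so the final letter is not what conditions the rule; the second-to-last letter is.
"vukunk" has second-to-last letter 'n'. The stems whose second-to-last letter is 'n' (velzirwinf → velzirwnfesh, mosinp → mosnpesh, nazamrunz → nazamrnzesh) delete the last vowel and add -esh.
The other patterns: stems whose second-to-last letter is 'w' or 'z' double the final consonant and add -im; stems whose second-to-last letter is 'm' or 'p' repeat the first consonant+vowel as a prefix.
So vukunk → vuknkesh.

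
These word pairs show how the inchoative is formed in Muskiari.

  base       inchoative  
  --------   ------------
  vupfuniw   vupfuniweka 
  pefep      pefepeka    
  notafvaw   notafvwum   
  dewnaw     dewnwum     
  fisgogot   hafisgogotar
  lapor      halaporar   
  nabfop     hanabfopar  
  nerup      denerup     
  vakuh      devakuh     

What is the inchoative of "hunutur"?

dehunutur

"hunutur" has last vowel 'u'. The stems whose last vowel is 'u' (nerup → denerup, vakuh → devakuh) add the prefix de-.
So hunutur → dehunutur.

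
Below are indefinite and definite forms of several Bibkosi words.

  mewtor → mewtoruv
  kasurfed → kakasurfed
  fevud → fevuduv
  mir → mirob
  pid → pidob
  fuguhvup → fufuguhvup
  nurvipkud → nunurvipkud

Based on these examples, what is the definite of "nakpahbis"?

mir and mewtor both end in -r yet inflect differently (mirob, mewtoruv), so the final letter is not what conditions the rule; the number of vowels is.
"nakpahbis" has 3 vowels. The stems with 3 vowels (fuguhvup → fufuguhvup, kasurfed → kakasurfed, nurvipkud → nunurvipkud) repeat the first consonant+vowel as a prefix.
The other patterns: stems with 1 vowel add -ob; stems with 2 vowels add -uv.
So nakpahbis → nanakpahbis.

nanakpahbis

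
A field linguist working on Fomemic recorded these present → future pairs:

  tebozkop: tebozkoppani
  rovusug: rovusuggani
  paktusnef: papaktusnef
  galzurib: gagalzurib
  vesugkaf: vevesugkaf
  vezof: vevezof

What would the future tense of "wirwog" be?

wirwoggani

tebozkop and vezof both have last vowel 'o' yet inflect differently (tebozkoppani, vevezof), so the last vowel is not what conditions the rule; the final letter is.
"wirwog" ends in -g. The one such stem in the data (rovusug → rovusuggani) doubles the final consonant and adds -ani (as does tebozkop), so the same rule applies.
So wirwog → wirwoggani.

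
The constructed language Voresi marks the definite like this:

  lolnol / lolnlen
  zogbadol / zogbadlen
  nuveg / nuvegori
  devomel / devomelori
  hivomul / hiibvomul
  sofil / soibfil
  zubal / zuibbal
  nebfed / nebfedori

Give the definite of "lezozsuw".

devomel and zogbadol both end in -l yet inflect differently (devomelori, zogbadlen), so the final letter is not what conditions the rule; the last vowel is.
"lezozsuw" has last vowel 'u'. The one such stem in the data (hivomul → hiibvomul) inserts -ib- after the first vowel (as do zubal, sofil), so the same rule applies.
So lezozsuw → leibzozsuw.

leibzozsuw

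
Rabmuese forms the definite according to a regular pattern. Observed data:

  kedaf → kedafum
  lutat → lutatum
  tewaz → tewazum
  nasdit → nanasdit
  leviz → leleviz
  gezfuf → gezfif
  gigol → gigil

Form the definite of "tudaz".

tudazum

"tudaz" has last vowel 'a'. The stems whose last vowel is 'a' (kedaf → kedafum, lutat → lutatum, tewaz → tewazum) add -um.
The other patterns: stems whose last vowel is 'i' repeat the first consonant+vowel as a prefix; stems whose last vowel is 'o' or 'u' change the last vowel to 'i'.
So tudaz → tudazum.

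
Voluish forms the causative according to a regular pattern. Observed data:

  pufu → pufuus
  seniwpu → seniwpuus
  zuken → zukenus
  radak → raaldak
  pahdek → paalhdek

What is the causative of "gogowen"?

zuken and pahdek both have last vowel 'e' yet inflect differently (zukenus, paalhdek), so the last vowel is not what conditions the rule; the final letter is.
"gogowen" ends in -n. The one such stem in the data (zuken → zukenus) adds -us, so the same rule applies.
The other pattern: stems ending in -k insert -al- after the first vowel.
So gogowen → gogowenus.

gogowenus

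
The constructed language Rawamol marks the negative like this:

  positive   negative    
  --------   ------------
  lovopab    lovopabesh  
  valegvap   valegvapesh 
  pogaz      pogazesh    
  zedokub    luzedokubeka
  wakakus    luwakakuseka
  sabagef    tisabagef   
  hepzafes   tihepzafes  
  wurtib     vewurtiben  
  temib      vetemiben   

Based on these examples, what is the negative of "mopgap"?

lovopab and zedokub both end in -b yet inflect differently (lovopabesh, luzedokubeka), so the final letter is not what conditions the rule; the last vowel is.
"mopgap" has last vowel 'a'. The stems whose last vowel is 'a' (lovopab → lovopabesh, valegvap → valegvapesh, pogaz → pogazesh) add -esh.
The other patterns: stems whose last vowel is 'u' add lu- … -eka around the stem; stems whose last vowel is 'e' add the prefix ti-; stems whose last vowel is 'i' add ve- … -en around the stem.
So mopgap → mopgapesh.

mopgapesh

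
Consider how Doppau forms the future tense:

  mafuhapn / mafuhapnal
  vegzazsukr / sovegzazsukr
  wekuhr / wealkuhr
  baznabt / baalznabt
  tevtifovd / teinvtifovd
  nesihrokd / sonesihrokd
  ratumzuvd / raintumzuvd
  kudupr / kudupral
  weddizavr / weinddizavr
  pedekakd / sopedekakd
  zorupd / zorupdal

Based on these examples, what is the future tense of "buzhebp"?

bualzhebp

"buzhebp" has second-to-last letter 'b'. The one such stem in the data (baznabt → baalznabt) inserts -al- after the first vowel (as does wekuhr), so the same rule applies.
The other patterns: stems whose second-to-last letter is 'k' add the prefix so-; stems whose second-to-last letter is 'v' insert -in- after the first vowel; stems whose second-to-last letter is 'p' add -al.
So buzhebp → bualzhebp.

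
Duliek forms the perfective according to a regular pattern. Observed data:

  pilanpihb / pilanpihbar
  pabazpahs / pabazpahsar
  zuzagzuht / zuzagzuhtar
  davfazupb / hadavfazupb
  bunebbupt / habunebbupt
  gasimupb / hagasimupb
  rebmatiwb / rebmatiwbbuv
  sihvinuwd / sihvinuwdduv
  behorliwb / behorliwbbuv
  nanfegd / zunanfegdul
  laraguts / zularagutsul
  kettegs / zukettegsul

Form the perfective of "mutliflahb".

"mutliflahb" has second-to-last letter 'h'. The stems whose second-to-last letter is 'h' (pilanpihb → pilanpihbar, pabazpahs → pabazpahsar, zuzagzuht → zuzagzuhtar) add -ar.
The other patterns: stems whose second-to-last letter is 'p' add the prefix ha-; stems whose second-to-last letter is 'w' double the final consonant and add -uv; stems whose second-to-last letter is 'g' or 't' add zu- … -ul around the stem.
So mutliflahb → mutliflahbar.

mutliflahbar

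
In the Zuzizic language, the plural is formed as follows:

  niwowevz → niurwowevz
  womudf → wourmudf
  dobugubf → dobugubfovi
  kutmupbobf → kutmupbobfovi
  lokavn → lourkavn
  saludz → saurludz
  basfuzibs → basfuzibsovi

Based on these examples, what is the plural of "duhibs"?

duhibsovi

dobugubf and womudf both end in -f yet inflect differently (dobugubfovi, wourmudf), so the final letter is not what conditions the rule; the second-to-last letter is.
"duhibs" has second-to-last letter 'b'. The stems whose second-to-last letter is 'b' (dobugubf → dobugubfovi, kutmupbobf → kutmupbobfovi, basfuzibs → basfuzibsovi) add -ovi.
So duhibs → duhibsovi.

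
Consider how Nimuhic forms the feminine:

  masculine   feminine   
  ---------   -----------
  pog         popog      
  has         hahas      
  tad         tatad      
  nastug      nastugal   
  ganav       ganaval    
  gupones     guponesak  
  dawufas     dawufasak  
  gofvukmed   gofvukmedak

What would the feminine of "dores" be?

pog and nastug both end in -g yet inflect differently (popog, nastugal), so the final letter is not what conditions the rule; the number of vowels is.
"dores" has 2 vowels. The stems with 2 vowels (nastug → nastugal, ganav → ganaval) add -al.
So dores → doresal.

doresal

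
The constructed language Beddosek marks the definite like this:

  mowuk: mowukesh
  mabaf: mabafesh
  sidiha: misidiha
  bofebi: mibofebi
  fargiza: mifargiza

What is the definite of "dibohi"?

midibohi

"dibohi" ends in a vowel. The stems ending in a vowel (sidiha → misidiha, bofebi → mibofebi, fargiza → mifargiza) add the prefix mi-.
The other pattern: stems ending in a consonant add -esh.
So dibohi → midibohi.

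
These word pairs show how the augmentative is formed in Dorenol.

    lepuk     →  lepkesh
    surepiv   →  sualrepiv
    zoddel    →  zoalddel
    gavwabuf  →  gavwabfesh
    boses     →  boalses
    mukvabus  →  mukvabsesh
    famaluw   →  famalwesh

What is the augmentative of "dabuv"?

dabvesh

mukvabus and boses both end in -s yet inflect differently (mukvabsesh, boalses), so the final letter is not what conditions the rule; the last vowel is.
"dabuv" has last vowel 'u'. The stems whose last vowel is 'u' (lepuk → lepkesh, gavwabuf → gavwabfesh, mukvabus → mukvabsesh) delete the last vowel and add -esh.
So dabuv → dabvesh.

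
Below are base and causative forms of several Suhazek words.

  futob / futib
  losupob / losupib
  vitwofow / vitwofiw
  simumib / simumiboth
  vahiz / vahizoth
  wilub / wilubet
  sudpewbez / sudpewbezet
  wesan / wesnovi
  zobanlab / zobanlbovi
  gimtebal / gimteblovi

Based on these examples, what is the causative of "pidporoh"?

pidporih

futob and simumib both end in -b yet inflect differently (futib, simumiboth), so the final letter is not what conditions the rule; the last vowel is.
"pidporoh" has last vowel 'o'. The stems whose last vowel is 'o' (futob → futib, losupob → losupib, vitwofow → vitwofiw) change the last vowel to 'i'.
The other patterns: stems whose last vowel is 'i' add -oth; stems whose last vowel is 'e' or 'u' add -et; stems whose last vowel is 'a' delete the last vowel and add -ovi.
So pidporoh → pidporih.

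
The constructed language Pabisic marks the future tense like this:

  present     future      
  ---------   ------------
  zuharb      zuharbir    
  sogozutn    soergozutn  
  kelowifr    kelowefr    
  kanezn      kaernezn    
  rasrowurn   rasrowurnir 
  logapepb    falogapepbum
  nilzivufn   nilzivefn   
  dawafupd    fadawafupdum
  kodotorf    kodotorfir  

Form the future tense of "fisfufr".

"fisfufr" has second-to-last letter 'f'. The stems whose second-to-last letter is 'f' (kelowifr → kelowefr, nilzivufn → nilzivefn) change the last vowel to 'e'.
The other patterns: stems whose second-to-last letter is 'r' add -ir; stems whose second-to-last letter is 'p' add fa- … -um around the stem; stems whose second-to-last letter is 't' or 'z' insert -er- after the first vowel.
So fisfufr → fisfefr.

fisfefr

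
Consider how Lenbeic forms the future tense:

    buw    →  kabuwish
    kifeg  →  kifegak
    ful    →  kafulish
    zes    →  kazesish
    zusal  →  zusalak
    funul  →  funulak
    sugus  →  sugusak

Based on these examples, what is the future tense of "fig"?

kafigish

zes and sugus both end in -s yet inflect differently (kazesish, sugusak), so the final letter is not what conditions the rule; the number of vowels is.
"fig" has 1 vowel. The stems with 1 vowel (zes → kazesish, ful → kafulish, buw → kabuwish) add ka- … -ish around the stem.
The other pattern: stems with 2 vowels add -ak.
So fig → kafigish.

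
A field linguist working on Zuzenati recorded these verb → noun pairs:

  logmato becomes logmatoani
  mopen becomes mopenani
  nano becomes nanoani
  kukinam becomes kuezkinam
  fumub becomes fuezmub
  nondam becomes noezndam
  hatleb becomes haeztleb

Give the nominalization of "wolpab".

mopen and hatleb both have last vowel 'e' yet inflect differently (mopenani, haeztleb), so the last vowel is not what conditions the rule; the final letter is.
"wolpab" ends in -b. The stems ending in -b (fumub → fuezmub, hatleb → haeztleb) insert -ez- after the first vowel.
So wolpab → woezlpab.

woezlpab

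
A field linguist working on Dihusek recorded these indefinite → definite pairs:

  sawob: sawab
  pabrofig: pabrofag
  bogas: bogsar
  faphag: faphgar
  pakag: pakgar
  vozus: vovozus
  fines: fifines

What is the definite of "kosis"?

kosas

"kosis" has last vowel 'i'. The one such stem in the data (pabrofig → pabrofag) changes the last vowel to 'a' (as does sawob), so the same rule applies.
The other patterns: stems whose last vowel is 'a' delete the last vowel and add -ar; stems whose last vowel is 'e' or 'u' repeat the first consonant+vowel as a prefix.
So kosis → kosas.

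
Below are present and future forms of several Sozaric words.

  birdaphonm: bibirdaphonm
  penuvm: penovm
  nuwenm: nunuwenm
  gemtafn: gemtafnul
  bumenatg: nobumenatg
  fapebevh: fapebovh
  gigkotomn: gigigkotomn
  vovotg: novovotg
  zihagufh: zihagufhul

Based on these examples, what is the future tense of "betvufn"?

betvufnul

zihagufh and fapebevh both end in -h yet inflect differently (zihagufhul, fapebovh), so the final letter is not what conditions the rule; the second-to-last letter is.
"betvufn" has second-to-last letter 'f'. The stems whose second-to-last letter is 'f' (gemtafn → gemtafnul, zihagufh → zihagufhul) add -ul.
So betvufn → betvufnul.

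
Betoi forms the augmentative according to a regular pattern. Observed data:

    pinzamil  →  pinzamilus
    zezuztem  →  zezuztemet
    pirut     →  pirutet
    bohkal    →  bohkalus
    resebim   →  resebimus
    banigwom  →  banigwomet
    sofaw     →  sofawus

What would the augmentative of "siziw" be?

siziwus

resebim and banigwom both end in -m yet inflect differently (resebimus, banigwomet), so the final letter is not what conditions the rule; the last vowel is.
"siziw" has last vowel 'i'. The stems whose last vowel is 'i' (resebim → resebimus, pinzamil → pinzamilus) add -us.
The other pattern: stems whose last vowel is 'e', 'o' or 'u' add -et.
So siziw → siziwus.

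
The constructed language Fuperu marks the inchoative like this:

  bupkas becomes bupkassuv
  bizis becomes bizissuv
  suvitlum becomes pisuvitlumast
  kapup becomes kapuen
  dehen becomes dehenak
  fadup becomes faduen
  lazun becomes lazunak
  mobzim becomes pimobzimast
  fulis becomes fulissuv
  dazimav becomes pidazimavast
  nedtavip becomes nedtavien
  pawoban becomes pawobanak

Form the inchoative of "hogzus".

"hogzus" ends in -s. The stems ending in -s (bizis → bizissuv, bupkas → bupkassuv, fulis → fulissuv) double the final consonant and add -uv.
So hogzus → hogzussuv.

hogzussuv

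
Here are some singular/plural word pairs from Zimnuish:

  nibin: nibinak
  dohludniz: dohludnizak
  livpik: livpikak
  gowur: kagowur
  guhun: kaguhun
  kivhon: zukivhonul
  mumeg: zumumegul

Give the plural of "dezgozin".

dezgozinak

nibin and guhun both end in -n yet inflect differently (nibinak, kaguhun), so the final letter is not what conditions the rule; the last vowel is.
"dezgozin" has last vowel 'i'. The stems whose last vowel is 'i' (nibin → nibinak, dohludniz → dohludnizak, livpik → livpikak) add -ak.
So dezgozin → dezgozinak.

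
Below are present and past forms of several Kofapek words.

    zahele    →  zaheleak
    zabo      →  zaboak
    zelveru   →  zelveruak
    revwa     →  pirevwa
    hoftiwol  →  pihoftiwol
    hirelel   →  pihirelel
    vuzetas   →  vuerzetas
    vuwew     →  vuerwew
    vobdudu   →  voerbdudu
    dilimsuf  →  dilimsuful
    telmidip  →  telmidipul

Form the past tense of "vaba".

zelveru and vobdudu both end in -u yet inflect differently (zelveruak, voerbdudu), so the final letter is not what conditions the rule; the first letter is.
"vaba" begins with v-. The stems beginning with v- (vuzetas → vuerzetas, vuwew → vuerwew, vobdudu → voerbdudu) insert -er- after the first vowel.
So vaba → vaerba.

vaerba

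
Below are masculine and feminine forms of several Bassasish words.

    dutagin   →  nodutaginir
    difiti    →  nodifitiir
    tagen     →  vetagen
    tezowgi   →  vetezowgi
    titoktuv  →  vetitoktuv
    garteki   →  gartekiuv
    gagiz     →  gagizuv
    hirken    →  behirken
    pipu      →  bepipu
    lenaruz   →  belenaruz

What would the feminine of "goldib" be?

dutagin and tagen both end in -n yet inflect differently (nodutaginir, vetagen), so the final letter is not what conditions the rule; the first letter is.
"goldib" begins with g-. The stems beginning with g- (garteki → gartekiuv, gagiz → gagizuv) add -uv.
The other patterns: stems beginning with d- add no- … -ir around the stem; stems beginning with t- add the prefix ve-; stems beginning with h-, l- or p- add the prefix be-.
So goldib → goldibuv.

goldibuv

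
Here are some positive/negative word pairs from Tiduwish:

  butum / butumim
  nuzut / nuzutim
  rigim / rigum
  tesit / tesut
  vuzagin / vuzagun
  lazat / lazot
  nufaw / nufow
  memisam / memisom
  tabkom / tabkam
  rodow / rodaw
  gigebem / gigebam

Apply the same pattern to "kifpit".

"kifpit" has last vowel 'i'. The stems whose last vowel is 'i' (rigim → rigum, tesit → tesut, vuzagin → vuzagun) change the last vowel to 'u'.
So kifpit → kifput.

kifput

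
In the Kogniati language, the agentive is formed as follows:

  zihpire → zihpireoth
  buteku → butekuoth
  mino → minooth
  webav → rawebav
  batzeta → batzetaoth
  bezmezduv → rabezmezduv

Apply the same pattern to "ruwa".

webav and batzeta both have last vowel 'a' yet inflect differently (rawebav, batzetaoth), so the last vowel is not what conditions the rule; whether the stem ends in a vowel or a consonant is.
"ruwa" ends in a vowel. The stems ending in a vowel (mino → minooth, zihpire → zihpireoth, batzeta → batzetaoth) add -oth.
So ruwa → ruwaoth.

ruwaoth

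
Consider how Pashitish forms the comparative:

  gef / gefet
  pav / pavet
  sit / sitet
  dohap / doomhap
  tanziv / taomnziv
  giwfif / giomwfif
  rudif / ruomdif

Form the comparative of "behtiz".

beomhtiz

"behtiz" has 2 vowels. The stems with 2 vowels (dohap → doomhap, tanziv → taomnziv, giwfif → giomwfif) insert -om- after the first vowel.
So behtiz → beomhtiz.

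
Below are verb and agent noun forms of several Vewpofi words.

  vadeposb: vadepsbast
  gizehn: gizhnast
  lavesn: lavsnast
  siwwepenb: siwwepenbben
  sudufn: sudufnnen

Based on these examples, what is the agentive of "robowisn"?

robowsnast

vadeposb and siwwepenb both end in -b yet inflect differently (vadepsbast, siwwepenbben), so the final letter is not what conditions the rule; the second-to-last letter is.
"robowisn" has second-to-last letter 's'. The stems whose second-to-last letter is 's' (vadeposb → vadepsbast, lavesn → lavsnast) delete the last vowel and add -ast.
So robowisn → robowsnast.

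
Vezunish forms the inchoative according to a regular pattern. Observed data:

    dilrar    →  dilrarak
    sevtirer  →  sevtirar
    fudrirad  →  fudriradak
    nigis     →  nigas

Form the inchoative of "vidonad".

"vidonad" has last vowel 'a'. The stems whose last vowel is 'a' (dilrar → dilrarak, fudrirad → fudriradak) add -ak.
The other pattern: stems whose last vowel is 'e' or 'i' change the last vowel to 'a'.
So vidonad → vidonadak.

vidonadak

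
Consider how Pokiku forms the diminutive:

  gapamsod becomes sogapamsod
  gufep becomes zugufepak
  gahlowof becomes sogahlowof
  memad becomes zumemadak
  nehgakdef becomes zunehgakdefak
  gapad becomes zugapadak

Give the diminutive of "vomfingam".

gahlowof and nehgakdef both end in -f yet inflect differently (sogahlowof, zunehgakdefak), so the final letter is not what conditions the rule; the last vowel is.
"vomfingam" has last vowel 'a'. The stems whose last vowel is 'a' (memad → zumemadak, gapad → zugapadak) add zu- … -ak around the stem.
So vomfingam → zuvomfingamak.

zuvomfingamak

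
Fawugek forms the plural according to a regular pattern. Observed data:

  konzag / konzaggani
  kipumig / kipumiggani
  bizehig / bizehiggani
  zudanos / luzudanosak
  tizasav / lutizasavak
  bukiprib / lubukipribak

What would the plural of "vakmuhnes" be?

luvakmuhnesak

konzag and tizasav both have last vowel 'a' yet inflect differently (konzaggani, lutizasavak), so the last vowel is not what conditions the rule; the final letter is.
"vakmuhnes" ends in -s. The one such stem in the data (zudanos → luzudanosak) adds lu- … -ak around the stem, so the same rule applies.
The other pattern: stems ending in -g double the final consonant and add -ani.
So vakmuhnes → luvakmuhnesak.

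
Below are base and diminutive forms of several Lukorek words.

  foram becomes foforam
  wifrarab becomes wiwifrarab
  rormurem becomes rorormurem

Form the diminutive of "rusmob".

rurusmob

Every pair shown (foram → foforam, wifrarab → wiwifrarab, rormurem → rorormurem) follows the same rule: repeat the first consonant+vowel as a prefix.
So rusmob → rurusmob.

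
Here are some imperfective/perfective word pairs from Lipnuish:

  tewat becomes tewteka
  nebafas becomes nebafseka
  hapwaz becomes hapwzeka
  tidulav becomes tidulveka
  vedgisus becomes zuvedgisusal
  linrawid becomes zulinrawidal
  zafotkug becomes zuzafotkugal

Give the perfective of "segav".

nebafas and vedgisus both end in -s yet inflect differently (nebafseka, zuvedgisusal), so the final letter is not what conditions the rule; the last vowel is.
"segav" has last vowel 'a'. The stems whose last vowel is 'a' (tewat → tewteka, nebafas → nebafseka, hapwaz → hapwzeka) delete the last vowel and add -eka.
So segav → segveka.

segveka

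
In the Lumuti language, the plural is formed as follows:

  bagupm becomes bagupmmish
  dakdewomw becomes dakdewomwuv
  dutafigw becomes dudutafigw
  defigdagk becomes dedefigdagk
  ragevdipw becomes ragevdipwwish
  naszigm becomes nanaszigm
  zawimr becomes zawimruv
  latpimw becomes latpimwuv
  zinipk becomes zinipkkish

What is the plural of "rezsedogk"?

ragevdipw and latpimw both end in -w yet inflect differently (ragevdipwwish, latpimwuv), so the final letter is not what conditions the rule; the second-to-last letter is.
"rezsedogk" has second-to-last letter 'g'. The stems whose second-to-last letter is 'g' (defigdagk → dedefigdagk, dutafigw → dudutafigw, naszigm → nanaszigm) repeat the first consonant+vowel as a prefix.
The other patterns: stems whose second-to-last letter is 'p' double the final consonant and add -ish; stems whose second-to-last letter is 'm' add -uv.
So rezsedogk → rerezsedogk.

rerezsedogk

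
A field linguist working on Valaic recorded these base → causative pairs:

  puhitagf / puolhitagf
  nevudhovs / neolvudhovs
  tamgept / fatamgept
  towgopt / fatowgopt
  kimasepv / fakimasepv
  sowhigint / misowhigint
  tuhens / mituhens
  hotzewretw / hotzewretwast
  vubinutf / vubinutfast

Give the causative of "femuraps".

fafemuraps

"femuraps" has second-to-last letter 'p'. The stems whose second-to-last letter is 'p' (tamgept → fatamgept, towgopt → fatowgopt, kimasepv → fakimasepv) add the prefix fa-.
So femuraps → fafemuraps.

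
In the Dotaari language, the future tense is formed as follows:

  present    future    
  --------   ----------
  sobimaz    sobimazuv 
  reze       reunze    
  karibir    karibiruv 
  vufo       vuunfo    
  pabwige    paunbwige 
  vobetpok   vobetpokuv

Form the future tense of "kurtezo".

kuunrtezo

vufo and vobetpok both have last vowel 'o' yet inflect differently (vuunfo, vobetpokuv), so the last vowel is not what conditions the rule; whether the stem ends in a vowel or a consonant is.
"kurtezo" ends in a vowel. The stems ending in a vowel (vufo → vuunfo, pabwige → paunbwige, reze → reunze) insert -un- after the first vowel.
So kurtezo → kuunrtezo.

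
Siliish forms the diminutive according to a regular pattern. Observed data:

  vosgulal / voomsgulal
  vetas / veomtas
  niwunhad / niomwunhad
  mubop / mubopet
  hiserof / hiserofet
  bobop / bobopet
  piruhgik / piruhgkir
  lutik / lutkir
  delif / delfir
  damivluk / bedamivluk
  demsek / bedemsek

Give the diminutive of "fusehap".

hiserof and delif both end in -f yet inflect differently (hiserofet, delfir), so the final letter is not what conditions the rule; the last vowel is.
"fusehap" has last vowel 'a'. The stems whose last vowel is 'a' (vosgulal → voomsgulal, vetas → veomtas, niwunhad → niomwunhad) insert -om- after the first vowel.
The other patterns: stems whose last vowel is 'o' add -et; stems whose last vowel is 'i' delete the last vowel and add -ir; stems whose last vowel is 'e' or 'u' add the prefix be-.
So fusehap → fuomsehap.

fuomsehap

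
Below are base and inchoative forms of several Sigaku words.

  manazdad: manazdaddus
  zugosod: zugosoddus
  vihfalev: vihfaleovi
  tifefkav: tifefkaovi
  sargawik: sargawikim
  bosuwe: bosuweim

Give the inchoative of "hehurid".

hehuriddus

manazdad and tifefkav both have last vowel 'a' yet inflect differently (manazdaddus, tifefkaovi), so the last vowel is not what conditions the rule; the final letter is.
"hehurid" ends in -d. The stems ending in -d (manazdad → manazdaddus, zugosod → zugosoddus) double the final consonant and add -us.
The other patterns: stems ending in -v drop the final letter and add -ovi; stems ending in -e or -k add -im.
So hehurid → hehuriddus.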